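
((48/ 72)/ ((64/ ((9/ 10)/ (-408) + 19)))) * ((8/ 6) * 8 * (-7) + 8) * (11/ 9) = -16.12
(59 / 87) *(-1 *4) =-236 / 87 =-2.71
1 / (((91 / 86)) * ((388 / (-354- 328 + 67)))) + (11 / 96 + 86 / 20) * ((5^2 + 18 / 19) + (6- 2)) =10522221797 / 80502240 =130.71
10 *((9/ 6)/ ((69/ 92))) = 20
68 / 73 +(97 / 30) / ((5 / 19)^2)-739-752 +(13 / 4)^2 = -627573697 / 438000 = -1432.82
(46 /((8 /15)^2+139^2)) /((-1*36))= -575 /8694578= -0.00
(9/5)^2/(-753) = -27/6275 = -0.00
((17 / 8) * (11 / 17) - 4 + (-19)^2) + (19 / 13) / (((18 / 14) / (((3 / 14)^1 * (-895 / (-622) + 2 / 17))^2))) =14590525504925 / 40698649264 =358.50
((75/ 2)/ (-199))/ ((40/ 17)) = -255/ 3184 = -0.08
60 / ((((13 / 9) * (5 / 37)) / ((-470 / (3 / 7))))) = -4382280 / 13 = -337098.46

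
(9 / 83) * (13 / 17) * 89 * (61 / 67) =635193 / 94537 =6.72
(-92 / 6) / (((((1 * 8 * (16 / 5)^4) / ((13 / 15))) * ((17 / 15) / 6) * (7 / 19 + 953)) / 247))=-877004375 / 40362049536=-0.02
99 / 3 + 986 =1019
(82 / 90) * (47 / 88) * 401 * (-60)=-772727 / 66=-11707.98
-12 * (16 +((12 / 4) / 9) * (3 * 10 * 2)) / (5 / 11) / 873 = -528 / 485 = -1.09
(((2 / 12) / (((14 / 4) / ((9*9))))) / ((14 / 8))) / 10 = 54 / 245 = 0.22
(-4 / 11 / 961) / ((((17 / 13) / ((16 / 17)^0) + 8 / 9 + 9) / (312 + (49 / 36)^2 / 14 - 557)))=8251061 / 997056720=0.01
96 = 96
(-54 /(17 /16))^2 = 746496 /289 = 2583.03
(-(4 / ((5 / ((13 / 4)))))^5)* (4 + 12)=-5940688 / 3125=-1901.02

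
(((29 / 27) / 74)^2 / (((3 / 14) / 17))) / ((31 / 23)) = 2301817 / 185628186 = 0.01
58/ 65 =0.89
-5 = -5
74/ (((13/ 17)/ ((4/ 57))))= 5032/ 741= 6.79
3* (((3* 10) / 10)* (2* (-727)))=-13086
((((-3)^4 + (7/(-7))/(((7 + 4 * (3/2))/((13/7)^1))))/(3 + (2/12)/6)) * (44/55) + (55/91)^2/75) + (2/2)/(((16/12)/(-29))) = -20636281/54157740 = -0.38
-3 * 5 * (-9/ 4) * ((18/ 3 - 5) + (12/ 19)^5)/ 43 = 367865685/ 425889028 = 0.86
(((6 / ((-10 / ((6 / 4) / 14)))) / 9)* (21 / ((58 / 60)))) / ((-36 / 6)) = 3 / 116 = 0.03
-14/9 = -1.56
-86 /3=-28.67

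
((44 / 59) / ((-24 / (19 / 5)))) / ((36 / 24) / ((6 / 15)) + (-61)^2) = -418 / 13185615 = -0.00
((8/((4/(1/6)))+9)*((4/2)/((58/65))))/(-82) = -910/3567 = -0.26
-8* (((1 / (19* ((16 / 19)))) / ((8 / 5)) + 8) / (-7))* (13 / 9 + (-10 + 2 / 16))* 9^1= -89229 / 128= -697.10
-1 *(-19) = 19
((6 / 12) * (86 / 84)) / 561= 43 / 47124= 0.00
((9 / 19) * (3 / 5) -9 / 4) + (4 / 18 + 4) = 7717 / 3420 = 2.26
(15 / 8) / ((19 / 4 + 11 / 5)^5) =6000000 / 51888844699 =0.00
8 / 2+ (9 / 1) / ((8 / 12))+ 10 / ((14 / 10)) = 345 / 14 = 24.64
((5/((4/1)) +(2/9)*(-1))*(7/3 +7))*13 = 3367/27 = 124.70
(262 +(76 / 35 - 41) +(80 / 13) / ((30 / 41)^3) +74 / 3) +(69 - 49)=17416849 / 61425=283.55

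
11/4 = 2.75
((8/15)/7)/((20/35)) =2/15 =0.13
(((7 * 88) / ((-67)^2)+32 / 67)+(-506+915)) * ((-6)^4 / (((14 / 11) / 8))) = 104853507264 / 31423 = 3336839.49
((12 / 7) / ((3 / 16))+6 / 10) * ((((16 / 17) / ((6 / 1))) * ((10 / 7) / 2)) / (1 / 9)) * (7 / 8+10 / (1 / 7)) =82863 / 119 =696.33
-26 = -26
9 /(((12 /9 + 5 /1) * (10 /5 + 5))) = 27 /133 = 0.20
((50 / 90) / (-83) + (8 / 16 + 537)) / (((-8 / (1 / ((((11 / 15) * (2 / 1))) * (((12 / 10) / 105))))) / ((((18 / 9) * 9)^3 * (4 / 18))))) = -18971229375 / 3652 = -5194750.65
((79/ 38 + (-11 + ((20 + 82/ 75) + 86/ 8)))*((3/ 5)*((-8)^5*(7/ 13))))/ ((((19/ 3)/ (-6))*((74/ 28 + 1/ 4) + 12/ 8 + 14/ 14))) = 42629.84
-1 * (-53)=53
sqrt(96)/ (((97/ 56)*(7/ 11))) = 8.89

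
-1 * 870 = -870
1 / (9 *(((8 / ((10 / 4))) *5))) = 1 / 144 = 0.01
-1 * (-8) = 8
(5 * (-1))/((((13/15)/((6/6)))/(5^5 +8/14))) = -126225/7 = -18032.14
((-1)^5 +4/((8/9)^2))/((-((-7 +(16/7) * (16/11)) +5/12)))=15015/12044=1.25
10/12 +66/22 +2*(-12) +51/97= -11431/582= -19.64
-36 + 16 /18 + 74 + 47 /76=27023 /684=39.51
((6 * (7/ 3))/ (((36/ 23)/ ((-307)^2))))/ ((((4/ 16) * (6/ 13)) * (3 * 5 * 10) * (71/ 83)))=16372842031/ 287550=56939.11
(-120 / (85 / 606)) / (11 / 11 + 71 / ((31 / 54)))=-450864 / 65705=-6.86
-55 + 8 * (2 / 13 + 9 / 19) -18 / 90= -61972 / 1235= -50.18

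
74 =74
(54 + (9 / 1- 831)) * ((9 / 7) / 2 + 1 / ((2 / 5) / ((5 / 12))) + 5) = -35936 / 7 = -5133.71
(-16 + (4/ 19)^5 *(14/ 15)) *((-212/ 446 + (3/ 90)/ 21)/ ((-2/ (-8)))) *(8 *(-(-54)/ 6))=33306491716352/ 15257331075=2182.98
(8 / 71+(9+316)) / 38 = 23083 / 2698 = 8.56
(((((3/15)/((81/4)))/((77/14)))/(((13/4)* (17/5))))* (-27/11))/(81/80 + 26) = -2560/173361903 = -0.00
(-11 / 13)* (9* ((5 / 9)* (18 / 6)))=-165 / 13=-12.69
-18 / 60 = -0.30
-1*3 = -3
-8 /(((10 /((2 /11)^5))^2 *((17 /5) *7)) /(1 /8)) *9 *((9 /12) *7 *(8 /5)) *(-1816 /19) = 25104384 /209444703653075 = 0.00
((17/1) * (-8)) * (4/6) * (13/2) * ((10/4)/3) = -4420/9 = -491.11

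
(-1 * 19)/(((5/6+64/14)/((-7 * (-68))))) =-379848/227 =-1673.34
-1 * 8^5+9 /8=-262135 /8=-32766.88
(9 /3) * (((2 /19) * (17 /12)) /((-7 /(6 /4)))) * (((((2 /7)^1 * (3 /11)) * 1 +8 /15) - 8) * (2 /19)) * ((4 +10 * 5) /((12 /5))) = 652851 /389158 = 1.68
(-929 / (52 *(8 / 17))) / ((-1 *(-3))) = -15793 / 1248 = -12.65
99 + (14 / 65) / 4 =12877 / 130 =99.05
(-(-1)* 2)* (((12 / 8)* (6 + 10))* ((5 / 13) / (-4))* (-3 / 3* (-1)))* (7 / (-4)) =105 / 13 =8.08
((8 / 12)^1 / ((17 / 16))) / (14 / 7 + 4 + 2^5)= 16 / 969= 0.02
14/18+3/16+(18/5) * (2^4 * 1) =42167/720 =58.57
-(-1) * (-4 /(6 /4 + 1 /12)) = -48 /19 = -2.53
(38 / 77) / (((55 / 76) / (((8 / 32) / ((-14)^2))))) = 361 / 415030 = 0.00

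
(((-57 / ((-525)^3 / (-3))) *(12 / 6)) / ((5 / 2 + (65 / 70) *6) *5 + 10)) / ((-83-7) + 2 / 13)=247 / 472834687500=0.00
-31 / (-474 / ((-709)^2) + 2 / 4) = -31166222 / 501733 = -62.12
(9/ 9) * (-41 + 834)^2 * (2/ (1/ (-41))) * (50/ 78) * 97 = -9618971050/ 3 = -3206323683.33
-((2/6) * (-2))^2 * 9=-4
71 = 71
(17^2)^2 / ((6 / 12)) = 167042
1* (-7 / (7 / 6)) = -6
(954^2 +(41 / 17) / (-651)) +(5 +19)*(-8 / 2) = 10071191299 / 11067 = 910020.00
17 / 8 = 2.12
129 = 129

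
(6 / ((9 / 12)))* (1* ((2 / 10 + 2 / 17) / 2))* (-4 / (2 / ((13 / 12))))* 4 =-936 / 85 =-11.01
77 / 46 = 1.67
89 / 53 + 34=1891 / 53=35.68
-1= -1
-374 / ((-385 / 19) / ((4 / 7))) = 2584 / 245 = 10.55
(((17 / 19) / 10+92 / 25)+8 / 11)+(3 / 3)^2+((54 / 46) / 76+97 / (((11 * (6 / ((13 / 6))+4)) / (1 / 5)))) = 5.77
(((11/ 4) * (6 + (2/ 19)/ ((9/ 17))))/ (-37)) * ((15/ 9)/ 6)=-14575/ 113886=-0.13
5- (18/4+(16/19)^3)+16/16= 12385/13718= 0.90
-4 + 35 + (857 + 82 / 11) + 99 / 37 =365539 / 407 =898.13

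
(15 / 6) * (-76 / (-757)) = 190 / 757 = 0.25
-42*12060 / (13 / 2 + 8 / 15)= -72017.06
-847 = -847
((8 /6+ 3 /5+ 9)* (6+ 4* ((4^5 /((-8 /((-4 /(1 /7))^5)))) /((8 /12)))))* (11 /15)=105975479931.20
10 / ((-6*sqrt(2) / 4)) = -10*sqrt(2) / 3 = -4.71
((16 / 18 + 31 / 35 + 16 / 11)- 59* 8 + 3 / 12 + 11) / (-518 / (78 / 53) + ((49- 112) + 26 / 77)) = 1.10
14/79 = 0.18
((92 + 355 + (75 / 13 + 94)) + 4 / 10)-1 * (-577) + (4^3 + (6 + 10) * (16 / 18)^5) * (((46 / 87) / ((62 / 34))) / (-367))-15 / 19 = 81083194202430994 / 72181601821485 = 1123.32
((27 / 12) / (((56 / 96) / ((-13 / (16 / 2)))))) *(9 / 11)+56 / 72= -24119 / 5544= -4.35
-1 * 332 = -332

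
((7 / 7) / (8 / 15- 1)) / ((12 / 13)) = -65 / 28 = -2.32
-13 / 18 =-0.72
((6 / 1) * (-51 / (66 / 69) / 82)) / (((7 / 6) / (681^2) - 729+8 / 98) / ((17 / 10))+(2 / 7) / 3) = 4078305422541 / 448126383393854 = 0.01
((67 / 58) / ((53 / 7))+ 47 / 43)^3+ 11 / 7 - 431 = -6911098500172046533 / 16166462389927976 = -427.50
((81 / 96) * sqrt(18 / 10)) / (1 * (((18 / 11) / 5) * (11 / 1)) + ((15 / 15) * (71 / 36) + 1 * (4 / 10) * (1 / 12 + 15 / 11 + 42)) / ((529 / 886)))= 4242051 * sqrt(5) / 301742416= 0.03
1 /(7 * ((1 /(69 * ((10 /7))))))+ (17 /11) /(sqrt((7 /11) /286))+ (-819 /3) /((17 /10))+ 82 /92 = -5579687 /38318+ 17 * sqrt(182) /7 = -112.85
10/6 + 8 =29/3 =9.67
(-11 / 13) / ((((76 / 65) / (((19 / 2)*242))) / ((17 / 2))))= -113135 / 8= -14141.88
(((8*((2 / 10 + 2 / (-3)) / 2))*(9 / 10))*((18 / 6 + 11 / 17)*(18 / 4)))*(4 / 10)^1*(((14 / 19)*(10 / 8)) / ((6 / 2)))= -3.39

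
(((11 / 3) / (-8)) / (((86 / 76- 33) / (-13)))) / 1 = -2717 / 14532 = -0.19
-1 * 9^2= -81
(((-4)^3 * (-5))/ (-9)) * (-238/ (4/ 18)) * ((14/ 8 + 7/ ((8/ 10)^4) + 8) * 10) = 20441225/ 2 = 10220612.50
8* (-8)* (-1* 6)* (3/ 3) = 384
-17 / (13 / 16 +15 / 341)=-92752 / 4673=-19.85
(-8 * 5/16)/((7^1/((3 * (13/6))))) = -2.32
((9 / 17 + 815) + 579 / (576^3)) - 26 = 854994717905 / 1082916864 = 789.53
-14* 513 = -7182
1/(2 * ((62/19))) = 19/124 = 0.15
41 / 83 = 0.49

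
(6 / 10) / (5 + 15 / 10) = 6 / 65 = 0.09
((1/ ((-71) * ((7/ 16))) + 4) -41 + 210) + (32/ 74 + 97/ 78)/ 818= 202944105809/ 1173291756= 172.97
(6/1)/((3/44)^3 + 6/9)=9.00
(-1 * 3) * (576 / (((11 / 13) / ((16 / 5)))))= -359424 / 55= -6534.98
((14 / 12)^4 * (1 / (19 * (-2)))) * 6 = -2401 / 8208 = -0.29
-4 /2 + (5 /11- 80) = -897 /11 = -81.55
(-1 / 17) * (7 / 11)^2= -0.02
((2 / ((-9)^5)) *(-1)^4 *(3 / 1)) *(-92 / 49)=184 / 964467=0.00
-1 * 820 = -820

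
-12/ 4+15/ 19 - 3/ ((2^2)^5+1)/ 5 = -215307/ 97375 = -2.21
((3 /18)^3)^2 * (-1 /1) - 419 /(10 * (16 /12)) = -7330829 /233280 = -31.43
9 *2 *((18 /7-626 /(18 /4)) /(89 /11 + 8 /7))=-189244 /711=-266.17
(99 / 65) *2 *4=792 / 65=12.18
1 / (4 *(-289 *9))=-1 / 10404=-0.00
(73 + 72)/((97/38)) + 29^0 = 5607/97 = 57.80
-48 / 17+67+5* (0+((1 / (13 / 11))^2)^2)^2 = 908182721496 / 13867422257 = 65.49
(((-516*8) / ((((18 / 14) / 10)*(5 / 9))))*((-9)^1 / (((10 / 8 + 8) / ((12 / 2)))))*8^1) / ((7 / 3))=42799104 / 37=1156732.54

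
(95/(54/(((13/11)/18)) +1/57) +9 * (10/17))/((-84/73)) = -4.70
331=331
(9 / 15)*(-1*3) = -9 / 5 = -1.80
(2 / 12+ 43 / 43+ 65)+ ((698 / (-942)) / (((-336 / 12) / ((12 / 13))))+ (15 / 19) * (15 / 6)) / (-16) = 1721015095 / 26059488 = 66.04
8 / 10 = 4 / 5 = 0.80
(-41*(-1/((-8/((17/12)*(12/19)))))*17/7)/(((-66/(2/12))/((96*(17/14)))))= 201433/61446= 3.28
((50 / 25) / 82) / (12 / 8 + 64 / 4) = 2 / 1435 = 0.00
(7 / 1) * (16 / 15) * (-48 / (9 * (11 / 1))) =-1792 / 495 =-3.62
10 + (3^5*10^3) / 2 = 121510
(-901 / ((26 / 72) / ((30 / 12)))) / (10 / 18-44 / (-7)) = -5108670 / 5603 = -911.77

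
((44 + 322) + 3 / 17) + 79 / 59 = 368618 / 1003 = 367.52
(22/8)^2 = 121/16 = 7.56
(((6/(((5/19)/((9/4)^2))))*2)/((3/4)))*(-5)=-1539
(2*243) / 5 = 486 / 5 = 97.20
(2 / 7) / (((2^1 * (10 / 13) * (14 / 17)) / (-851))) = -188071 / 980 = -191.91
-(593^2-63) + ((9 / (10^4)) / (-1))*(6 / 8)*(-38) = -7031719487 / 20000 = -351585.97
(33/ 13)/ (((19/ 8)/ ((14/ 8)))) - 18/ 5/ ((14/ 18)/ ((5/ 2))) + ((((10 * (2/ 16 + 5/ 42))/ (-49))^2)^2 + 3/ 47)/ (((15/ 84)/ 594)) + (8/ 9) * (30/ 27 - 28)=53174575051669572337/ 297494028626951520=178.74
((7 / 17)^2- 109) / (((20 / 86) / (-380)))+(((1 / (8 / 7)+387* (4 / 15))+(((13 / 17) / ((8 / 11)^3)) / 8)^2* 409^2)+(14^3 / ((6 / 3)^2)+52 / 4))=188961.35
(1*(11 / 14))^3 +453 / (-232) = -29195 / 19894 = -1.47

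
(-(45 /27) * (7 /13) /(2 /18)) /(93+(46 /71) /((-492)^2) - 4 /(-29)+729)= -26166513240 /2663450291983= -0.01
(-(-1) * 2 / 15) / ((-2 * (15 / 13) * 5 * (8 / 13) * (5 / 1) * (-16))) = 0.00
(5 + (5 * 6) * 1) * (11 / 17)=385 / 17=22.65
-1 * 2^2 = -4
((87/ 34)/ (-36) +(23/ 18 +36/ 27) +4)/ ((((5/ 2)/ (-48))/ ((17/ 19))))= -112.35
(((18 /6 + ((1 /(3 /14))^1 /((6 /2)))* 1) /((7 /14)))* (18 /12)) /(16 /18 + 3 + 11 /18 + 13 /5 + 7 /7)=410 /243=1.69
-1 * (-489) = 489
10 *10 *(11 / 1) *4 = 4400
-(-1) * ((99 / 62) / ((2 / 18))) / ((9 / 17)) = 1683 / 62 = 27.15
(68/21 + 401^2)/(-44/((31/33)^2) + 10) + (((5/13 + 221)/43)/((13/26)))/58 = -52605465285391/13040549886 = -4033.99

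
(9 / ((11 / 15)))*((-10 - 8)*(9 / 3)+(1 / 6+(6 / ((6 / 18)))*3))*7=315 / 22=14.32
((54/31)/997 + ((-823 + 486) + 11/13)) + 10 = -131044978/401791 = -326.15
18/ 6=3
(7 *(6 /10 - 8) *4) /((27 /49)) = -50764 /135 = -376.03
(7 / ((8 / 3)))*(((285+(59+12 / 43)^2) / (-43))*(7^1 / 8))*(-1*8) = 1623.41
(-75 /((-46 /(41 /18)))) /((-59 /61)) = -62525 /16284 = -3.84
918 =918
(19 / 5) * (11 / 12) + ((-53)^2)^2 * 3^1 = 1420286789 / 60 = 23671446.48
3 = 3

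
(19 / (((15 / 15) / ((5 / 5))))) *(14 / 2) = 133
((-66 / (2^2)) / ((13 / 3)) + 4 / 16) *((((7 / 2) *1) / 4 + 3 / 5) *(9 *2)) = -19647 / 208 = -94.46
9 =9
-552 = -552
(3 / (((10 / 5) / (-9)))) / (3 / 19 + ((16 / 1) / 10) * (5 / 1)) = -513 / 310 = -1.65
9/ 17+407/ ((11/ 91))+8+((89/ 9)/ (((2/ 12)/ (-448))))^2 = 108105310568/ 153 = 706570657.31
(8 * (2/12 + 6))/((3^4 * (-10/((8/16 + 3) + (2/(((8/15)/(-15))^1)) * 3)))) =24457/2430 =10.06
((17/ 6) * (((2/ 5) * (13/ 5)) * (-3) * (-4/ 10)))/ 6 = 221/ 375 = 0.59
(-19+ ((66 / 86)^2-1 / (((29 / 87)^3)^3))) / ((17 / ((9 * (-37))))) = 12130493697 / 31433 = 385915.87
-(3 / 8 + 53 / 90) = -347 / 360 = -0.96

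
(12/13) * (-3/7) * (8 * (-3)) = 864/91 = 9.49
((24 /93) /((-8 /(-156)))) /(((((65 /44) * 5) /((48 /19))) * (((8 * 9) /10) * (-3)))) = -704 /8835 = -0.08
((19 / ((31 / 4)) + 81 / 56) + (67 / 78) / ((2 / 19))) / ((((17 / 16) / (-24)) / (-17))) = 4630.39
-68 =-68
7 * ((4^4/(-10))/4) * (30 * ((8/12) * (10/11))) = -8960/11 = -814.55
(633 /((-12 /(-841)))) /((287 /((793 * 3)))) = 422155929 /1148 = 367731.65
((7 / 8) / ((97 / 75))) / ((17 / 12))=1575 / 3298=0.48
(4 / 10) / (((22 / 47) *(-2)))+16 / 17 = 961 / 1870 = 0.51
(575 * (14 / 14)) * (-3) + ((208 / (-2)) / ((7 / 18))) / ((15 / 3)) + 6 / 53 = -3298881 / 1855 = -1778.37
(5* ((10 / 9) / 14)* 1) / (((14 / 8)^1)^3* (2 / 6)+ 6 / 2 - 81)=-1600 / 307293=-0.01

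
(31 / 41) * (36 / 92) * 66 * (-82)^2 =3019896 / 23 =131299.83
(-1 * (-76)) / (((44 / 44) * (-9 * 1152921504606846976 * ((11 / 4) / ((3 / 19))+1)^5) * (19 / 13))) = -27 / 11414524063389119217139712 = -0.00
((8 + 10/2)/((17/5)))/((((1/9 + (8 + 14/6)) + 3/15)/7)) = 20475/8143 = 2.51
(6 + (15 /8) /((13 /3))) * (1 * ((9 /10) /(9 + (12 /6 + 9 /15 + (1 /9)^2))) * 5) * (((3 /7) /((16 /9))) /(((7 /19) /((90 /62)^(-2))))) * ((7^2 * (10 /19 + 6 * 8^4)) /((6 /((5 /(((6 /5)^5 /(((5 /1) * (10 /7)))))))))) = 3908970432109375 /1752977408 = 2229903.49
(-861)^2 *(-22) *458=-7469550396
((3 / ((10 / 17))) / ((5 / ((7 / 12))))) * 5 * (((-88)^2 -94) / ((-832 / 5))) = -455175 / 3328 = -136.77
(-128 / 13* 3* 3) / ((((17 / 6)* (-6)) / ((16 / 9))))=2048 / 221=9.27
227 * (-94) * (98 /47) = -44492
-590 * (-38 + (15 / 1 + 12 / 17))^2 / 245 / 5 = -16949638 / 70805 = -239.38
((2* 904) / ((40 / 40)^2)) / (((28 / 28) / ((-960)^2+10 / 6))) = 4998767440 / 3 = 1666255813.33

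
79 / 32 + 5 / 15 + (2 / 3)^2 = 935 / 288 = 3.25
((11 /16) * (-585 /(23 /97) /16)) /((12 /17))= -3537105 /23552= -150.18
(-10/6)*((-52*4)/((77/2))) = 2080/231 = 9.00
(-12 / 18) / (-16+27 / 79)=158 / 3711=0.04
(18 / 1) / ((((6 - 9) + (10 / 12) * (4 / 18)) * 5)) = -243 / 190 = -1.28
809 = 809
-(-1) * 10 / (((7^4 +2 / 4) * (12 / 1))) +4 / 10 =28843 / 72045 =0.40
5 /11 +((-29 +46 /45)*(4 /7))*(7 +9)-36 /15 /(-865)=-765309949 /2997225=-255.34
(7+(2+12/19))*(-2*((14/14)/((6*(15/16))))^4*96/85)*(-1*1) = 15990784/735834375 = 0.02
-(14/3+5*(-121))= 600.33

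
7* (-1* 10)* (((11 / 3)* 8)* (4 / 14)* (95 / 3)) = -167200 / 9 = -18577.78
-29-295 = -324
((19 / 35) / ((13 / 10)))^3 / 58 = 27436 / 21853559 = 0.00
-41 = -41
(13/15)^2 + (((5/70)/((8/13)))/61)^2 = 7888319881/10502150400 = 0.75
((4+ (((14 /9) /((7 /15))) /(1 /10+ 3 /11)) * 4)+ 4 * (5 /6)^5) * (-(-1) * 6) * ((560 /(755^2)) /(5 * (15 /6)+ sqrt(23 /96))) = 7387835840 /378030068739- 369391792 * sqrt(138) /5670451031085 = 0.02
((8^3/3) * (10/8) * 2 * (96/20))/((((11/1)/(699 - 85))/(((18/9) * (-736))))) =-1850998784/11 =-168272616.73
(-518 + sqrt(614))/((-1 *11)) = 518/11 - sqrt(614)/11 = 44.84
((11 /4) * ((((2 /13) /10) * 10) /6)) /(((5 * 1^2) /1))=11 /780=0.01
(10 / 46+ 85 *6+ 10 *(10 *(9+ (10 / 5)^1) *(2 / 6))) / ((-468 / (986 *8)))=-119315860 / 8073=-14779.62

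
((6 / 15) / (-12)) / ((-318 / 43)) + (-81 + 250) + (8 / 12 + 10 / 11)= 17900693 / 104940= 170.58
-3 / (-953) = 3 / 953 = 0.00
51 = 51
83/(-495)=-83/495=-0.17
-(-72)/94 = 36/47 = 0.77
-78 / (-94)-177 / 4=-8163 / 188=-43.42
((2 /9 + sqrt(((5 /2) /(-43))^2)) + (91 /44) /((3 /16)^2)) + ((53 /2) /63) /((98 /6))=86345150 /1460151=59.13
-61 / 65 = -0.94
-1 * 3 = -3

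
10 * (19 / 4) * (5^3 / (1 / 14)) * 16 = 1330000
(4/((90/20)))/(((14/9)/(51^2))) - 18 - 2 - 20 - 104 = 9396/7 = 1342.29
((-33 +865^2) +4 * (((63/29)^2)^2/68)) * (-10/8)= -44980547570725/48095108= -935241.64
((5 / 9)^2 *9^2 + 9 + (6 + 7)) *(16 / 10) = 376 / 5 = 75.20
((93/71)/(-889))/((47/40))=-3720/2966593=-0.00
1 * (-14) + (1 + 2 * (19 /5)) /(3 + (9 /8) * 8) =-13.28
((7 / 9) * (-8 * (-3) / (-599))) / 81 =-56 / 145557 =-0.00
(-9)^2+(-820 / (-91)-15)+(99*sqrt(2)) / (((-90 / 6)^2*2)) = 11*sqrt(2) / 50+6826 / 91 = 75.32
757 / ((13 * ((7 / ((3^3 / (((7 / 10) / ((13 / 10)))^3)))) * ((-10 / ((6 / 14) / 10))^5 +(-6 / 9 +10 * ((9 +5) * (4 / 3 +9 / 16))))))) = -258267204 / 124164944567856451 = -0.00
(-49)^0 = 1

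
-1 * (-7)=7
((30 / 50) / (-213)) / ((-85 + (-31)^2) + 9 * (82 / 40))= -4 / 1270119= -0.00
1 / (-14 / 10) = -5 / 7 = -0.71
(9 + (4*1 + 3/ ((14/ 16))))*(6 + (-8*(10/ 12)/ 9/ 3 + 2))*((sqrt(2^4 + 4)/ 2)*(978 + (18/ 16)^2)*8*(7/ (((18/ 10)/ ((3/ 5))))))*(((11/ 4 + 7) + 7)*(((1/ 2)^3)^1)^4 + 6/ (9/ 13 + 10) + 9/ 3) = 3062529528087965*sqrt(5)/ 368934912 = 18561605.27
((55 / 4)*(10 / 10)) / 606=55 / 2424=0.02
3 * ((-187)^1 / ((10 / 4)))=-1122 / 5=-224.40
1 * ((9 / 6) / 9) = 1 / 6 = 0.17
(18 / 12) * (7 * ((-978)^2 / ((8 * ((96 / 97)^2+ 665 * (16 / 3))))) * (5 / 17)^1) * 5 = 520.39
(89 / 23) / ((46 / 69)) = 267 / 46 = 5.80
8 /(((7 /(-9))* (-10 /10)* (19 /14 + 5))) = 144 /89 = 1.62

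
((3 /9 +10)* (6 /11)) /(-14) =-31 /77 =-0.40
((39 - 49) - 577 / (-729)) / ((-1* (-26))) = -6713 / 18954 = -0.35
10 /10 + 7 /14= 3 /2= 1.50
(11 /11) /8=1 /8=0.12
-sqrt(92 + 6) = -7 * sqrt(2) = -9.90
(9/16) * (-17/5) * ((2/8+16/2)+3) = -1377/64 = -21.52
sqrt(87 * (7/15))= sqrt(1015)/5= 6.37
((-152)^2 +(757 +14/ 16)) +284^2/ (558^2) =14859619007/ 622728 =23862.13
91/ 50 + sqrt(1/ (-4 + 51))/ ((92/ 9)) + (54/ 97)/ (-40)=9 * sqrt(47)/ 4324 + 17519/ 9700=1.82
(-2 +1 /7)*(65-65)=0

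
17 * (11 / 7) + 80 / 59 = 11593 / 413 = 28.07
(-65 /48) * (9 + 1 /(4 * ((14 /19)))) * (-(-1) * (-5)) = 169975 /2688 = 63.23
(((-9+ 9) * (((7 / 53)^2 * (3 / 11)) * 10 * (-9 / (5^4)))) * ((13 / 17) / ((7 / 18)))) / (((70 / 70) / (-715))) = 0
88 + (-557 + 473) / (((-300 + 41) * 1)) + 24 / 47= 154484 / 1739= 88.83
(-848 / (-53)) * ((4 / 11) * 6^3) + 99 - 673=7510 / 11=682.73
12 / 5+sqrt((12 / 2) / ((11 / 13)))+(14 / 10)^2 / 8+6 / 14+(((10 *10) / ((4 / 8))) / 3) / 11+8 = sqrt(858) / 11+791599 / 46200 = 19.80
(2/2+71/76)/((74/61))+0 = 8967/5624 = 1.59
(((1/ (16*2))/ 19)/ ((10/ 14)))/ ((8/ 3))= 21/ 24320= 0.00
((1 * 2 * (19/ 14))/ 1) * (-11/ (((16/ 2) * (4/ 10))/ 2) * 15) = -15675/ 56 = -279.91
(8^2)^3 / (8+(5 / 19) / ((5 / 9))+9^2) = 2929.84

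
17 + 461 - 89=389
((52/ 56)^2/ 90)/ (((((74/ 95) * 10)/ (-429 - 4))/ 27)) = -4171089/ 290080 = -14.38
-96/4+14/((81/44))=-16.40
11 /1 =11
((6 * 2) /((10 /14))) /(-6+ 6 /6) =-84 /25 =-3.36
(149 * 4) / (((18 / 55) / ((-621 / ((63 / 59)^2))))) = -1312232570 / 1323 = -991861.35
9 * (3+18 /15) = 189 /5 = 37.80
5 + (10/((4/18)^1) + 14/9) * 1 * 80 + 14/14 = 33574/9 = 3730.44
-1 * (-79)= 79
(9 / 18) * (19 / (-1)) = -19 / 2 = -9.50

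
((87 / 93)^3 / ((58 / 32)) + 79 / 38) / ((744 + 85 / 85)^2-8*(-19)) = 0.00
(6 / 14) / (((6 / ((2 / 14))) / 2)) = 1 / 49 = 0.02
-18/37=-0.49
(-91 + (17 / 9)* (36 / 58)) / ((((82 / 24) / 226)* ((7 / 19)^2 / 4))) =-10201513440 / 58261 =-175100.21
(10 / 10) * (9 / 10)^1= 9 / 10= 0.90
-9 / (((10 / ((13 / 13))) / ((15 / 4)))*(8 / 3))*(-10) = 405 / 32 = 12.66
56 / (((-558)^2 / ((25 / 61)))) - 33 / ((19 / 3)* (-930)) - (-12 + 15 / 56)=296508598919 / 25260961320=11.74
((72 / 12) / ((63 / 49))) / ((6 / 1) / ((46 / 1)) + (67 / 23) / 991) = 159551 / 4560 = 34.99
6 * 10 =60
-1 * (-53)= 53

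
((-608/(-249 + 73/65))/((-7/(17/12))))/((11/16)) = -0.72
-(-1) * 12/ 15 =4/ 5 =0.80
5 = 5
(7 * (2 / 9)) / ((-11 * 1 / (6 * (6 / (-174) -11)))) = 8960 / 957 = 9.36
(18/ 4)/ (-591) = -3/ 394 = -0.01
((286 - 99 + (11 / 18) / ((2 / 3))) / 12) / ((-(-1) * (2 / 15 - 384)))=-11275 / 276384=-0.04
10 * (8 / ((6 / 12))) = 160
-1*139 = -139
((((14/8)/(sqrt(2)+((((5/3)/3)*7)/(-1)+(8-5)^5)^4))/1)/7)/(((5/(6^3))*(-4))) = -949823430269119488/1149947847432734393169071035+1162261467*sqrt(2)/4599791389730937572676284140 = -0.00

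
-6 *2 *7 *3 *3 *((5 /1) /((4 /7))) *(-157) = 1038555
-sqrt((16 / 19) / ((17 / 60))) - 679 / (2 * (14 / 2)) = -97 / 2 - 8 * sqrt(4845) / 323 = -50.22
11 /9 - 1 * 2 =-7 /9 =-0.78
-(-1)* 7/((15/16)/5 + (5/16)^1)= 14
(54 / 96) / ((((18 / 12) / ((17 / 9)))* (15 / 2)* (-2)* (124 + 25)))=-17 / 53640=-0.00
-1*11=-11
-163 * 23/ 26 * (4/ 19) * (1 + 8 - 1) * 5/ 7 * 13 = -299920/ 133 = -2255.04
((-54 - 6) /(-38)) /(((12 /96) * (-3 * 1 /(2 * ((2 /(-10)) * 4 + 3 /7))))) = 416 /133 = 3.13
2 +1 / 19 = 2.05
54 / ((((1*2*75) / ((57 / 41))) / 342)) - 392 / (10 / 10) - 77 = -305279 / 1025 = -297.83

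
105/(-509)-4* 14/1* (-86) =2451239/509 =4815.79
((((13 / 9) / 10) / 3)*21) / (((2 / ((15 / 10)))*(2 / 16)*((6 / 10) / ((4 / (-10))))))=-182 / 45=-4.04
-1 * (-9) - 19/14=107/14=7.64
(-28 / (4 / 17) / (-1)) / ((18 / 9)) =119 / 2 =59.50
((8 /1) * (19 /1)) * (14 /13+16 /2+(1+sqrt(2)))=152 * sqrt(2)+19912 /13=1746.65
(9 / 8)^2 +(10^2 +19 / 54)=175595 / 1728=101.62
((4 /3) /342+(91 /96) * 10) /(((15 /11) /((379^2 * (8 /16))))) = 122986429687 /246240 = 499457.56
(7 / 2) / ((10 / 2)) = 7 / 10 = 0.70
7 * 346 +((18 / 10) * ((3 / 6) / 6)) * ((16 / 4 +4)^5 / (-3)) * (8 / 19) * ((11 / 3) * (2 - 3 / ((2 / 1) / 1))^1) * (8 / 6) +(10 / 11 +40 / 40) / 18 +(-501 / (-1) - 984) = 4755161 / 18810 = 252.80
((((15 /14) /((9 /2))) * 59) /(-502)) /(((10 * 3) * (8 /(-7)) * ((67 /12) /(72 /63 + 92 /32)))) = 4425 /7534016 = 0.00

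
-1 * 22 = -22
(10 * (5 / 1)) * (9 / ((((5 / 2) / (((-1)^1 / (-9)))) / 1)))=20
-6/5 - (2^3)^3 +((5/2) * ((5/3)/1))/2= -30667/60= -511.12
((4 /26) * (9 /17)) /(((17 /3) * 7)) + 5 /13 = 10169 /26299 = 0.39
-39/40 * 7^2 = -1911/40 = -47.78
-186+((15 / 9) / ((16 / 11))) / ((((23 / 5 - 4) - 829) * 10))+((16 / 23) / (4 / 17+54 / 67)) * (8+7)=-954386738113 / 5423302848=-175.98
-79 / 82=-0.96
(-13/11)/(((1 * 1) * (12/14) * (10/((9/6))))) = -91/440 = -0.21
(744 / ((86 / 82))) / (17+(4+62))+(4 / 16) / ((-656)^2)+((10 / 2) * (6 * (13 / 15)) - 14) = 126229601777 / 6143476736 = 20.55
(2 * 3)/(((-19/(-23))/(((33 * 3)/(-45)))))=-1518/95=-15.98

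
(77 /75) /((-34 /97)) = -7469 /2550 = -2.93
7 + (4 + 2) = 13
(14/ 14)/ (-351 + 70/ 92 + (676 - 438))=-0.01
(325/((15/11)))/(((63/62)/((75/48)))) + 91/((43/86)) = 829309/1512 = 548.48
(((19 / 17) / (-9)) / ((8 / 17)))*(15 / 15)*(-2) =19 / 36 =0.53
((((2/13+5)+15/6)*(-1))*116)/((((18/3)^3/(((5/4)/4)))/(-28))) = 201985/5616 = 35.97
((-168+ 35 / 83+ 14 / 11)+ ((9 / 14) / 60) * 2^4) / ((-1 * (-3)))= -5308817 / 95865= -55.38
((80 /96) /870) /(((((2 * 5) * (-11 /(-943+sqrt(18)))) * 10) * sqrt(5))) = sqrt(5) * (943 -3 * sqrt(2)) /5742000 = 0.00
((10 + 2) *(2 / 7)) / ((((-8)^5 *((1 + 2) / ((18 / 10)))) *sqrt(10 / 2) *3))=-3 *sqrt(5) / 716800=-0.00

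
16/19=0.84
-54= -54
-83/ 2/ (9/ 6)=-83/ 3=-27.67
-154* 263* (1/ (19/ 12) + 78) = -60509988/ 19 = -3184736.21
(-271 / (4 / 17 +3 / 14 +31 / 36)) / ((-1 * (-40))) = -290241 / 56150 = -5.17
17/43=0.40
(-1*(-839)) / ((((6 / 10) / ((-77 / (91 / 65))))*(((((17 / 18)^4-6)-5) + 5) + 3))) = 733957200 / 21037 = 34888.87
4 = 4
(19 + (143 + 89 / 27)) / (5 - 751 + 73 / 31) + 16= 9820543 / 622431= 15.78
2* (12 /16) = 3 /2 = 1.50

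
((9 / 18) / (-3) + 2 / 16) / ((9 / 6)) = -1 / 36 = -0.03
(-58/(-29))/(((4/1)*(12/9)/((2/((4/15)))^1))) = 45/16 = 2.81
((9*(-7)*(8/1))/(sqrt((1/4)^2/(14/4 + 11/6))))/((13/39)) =-8064*sqrt(3) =-13967.26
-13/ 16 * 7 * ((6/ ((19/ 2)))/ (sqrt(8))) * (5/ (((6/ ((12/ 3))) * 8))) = -455 * sqrt(2)/ 1216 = -0.53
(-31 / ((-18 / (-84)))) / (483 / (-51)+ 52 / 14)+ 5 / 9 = 158363 / 6165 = 25.69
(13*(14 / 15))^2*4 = 588.87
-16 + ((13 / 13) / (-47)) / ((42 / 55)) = -31639 / 1974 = -16.03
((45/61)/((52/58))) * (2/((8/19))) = 24795/6344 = 3.91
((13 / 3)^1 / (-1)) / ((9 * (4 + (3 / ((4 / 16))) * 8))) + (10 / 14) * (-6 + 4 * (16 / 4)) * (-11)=-1485091 / 18900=-78.58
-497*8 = -3976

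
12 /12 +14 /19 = 33 /19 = 1.74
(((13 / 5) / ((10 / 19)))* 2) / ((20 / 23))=5681 / 500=11.36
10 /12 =5 /6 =0.83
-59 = -59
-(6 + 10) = -16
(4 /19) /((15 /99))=132 /95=1.39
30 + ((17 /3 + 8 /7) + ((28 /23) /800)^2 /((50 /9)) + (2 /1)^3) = 995578009261 /22218000000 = 44.81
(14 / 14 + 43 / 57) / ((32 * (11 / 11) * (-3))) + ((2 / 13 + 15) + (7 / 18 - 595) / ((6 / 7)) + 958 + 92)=19816139 / 53352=371.42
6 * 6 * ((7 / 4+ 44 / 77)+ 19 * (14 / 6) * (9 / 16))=27477 / 28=981.32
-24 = -24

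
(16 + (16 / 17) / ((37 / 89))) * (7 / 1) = 80416 / 629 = 127.85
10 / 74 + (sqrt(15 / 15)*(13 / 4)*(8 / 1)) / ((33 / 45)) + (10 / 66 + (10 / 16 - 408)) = -3630119 / 9768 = -371.63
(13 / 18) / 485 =13 / 8730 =0.00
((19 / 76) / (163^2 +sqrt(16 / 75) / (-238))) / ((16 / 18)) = 5355 * sqrt(3) / 11995699737025136 +253964436075 / 23991399474050272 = 0.00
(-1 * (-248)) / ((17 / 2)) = 496 / 17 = 29.18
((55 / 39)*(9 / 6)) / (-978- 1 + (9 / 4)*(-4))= -55 / 25688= -0.00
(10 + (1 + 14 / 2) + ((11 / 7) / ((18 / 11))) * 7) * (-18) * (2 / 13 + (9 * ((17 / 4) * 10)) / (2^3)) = -21345.02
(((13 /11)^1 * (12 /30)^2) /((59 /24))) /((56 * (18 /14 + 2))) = 156 /373175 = 0.00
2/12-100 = -599/6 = -99.83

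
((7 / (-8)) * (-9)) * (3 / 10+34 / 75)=2373 / 400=5.93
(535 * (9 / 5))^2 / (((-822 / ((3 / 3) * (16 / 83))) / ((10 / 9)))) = -2747760 / 11371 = -241.65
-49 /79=-0.62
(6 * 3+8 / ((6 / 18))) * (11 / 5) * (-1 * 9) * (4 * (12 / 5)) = -199584 / 25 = -7983.36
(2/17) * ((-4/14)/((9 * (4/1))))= -1/1071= -0.00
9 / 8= 1.12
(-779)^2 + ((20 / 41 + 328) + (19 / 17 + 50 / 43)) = 18197545066 / 29971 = 607171.77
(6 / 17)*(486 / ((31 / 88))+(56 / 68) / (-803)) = 3502953204 / 7194077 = 486.92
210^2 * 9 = 396900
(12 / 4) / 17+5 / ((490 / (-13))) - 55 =-54.96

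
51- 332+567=286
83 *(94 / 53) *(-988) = -145441.06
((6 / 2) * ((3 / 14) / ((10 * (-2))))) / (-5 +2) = 3 / 280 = 0.01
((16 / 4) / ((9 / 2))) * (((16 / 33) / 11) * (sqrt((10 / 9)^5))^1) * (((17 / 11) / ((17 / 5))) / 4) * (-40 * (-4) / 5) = 0.19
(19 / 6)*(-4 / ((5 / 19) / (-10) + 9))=-1444 / 1023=-1.41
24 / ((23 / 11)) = 264 / 23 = 11.48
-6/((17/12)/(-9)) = 648/17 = 38.12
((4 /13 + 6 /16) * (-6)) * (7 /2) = -1491 /104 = -14.34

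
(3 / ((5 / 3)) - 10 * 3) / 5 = -141 / 25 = -5.64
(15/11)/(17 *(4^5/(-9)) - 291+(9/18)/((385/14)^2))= -0.00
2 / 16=1 / 8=0.12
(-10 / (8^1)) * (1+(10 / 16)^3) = -1.56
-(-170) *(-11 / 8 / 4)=-935 / 16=-58.44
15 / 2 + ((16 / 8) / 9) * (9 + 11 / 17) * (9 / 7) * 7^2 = 4847 / 34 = 142.56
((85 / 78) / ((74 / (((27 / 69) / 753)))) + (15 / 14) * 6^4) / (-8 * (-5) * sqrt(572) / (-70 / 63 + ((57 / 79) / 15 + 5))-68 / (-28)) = -22470342848836915595 / 393400186137988240172 + 47002881646294457625 * sqrt(143) / 98350046534497060043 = 5.66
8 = 8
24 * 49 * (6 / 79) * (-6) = -42336 / 79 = -535.90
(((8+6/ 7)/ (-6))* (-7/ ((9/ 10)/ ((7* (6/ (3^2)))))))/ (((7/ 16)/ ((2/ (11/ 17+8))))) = 337280/ 11907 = 28.33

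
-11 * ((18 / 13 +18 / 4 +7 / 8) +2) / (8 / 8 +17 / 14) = -70147 / 1612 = -43.52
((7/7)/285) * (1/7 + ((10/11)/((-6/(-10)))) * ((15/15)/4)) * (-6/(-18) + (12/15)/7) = 11327/13825350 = 0.00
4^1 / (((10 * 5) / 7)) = 0.56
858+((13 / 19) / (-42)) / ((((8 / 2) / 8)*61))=20882849 / 24339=858.00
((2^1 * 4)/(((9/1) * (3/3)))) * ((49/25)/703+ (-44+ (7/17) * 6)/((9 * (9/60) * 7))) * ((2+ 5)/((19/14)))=-27776175056/1379444175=-20.14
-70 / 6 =-35 / 3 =-11.67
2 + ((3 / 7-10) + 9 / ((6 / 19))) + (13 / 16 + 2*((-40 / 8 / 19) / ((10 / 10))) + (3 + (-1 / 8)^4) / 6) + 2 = 77514373 / 3268608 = 23.71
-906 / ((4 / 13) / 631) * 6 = -11147877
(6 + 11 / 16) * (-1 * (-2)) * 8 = 107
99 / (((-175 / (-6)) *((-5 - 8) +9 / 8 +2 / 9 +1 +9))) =-42768 / 20825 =-2.05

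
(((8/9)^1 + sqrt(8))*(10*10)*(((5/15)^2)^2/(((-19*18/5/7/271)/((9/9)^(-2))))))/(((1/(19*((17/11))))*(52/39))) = -4031125*sqrt(2)/2673- 16124500/24057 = -2803.02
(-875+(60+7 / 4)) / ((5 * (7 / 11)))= -35783 / 140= -255.59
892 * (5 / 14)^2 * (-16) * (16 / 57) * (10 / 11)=-14272000 / 30723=-464.54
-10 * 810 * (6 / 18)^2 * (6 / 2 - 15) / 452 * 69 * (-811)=-151089300 / 113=-1337073.45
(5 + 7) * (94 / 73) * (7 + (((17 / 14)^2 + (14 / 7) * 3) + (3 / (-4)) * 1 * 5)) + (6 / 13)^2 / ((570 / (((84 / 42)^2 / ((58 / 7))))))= 275988255048 / 1665433315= 165.72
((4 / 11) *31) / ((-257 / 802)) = -99448 / 2827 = -35.18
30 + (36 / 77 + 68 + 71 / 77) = 99.39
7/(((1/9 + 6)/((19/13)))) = 1197/715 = 1.67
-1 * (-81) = 81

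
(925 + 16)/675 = 941/675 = 1.39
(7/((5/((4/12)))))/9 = 0.05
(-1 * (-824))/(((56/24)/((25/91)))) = 61800/637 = 97.02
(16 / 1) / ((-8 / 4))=-8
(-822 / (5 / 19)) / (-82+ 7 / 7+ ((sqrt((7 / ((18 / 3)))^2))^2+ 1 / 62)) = 17429688 / 444295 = 39.23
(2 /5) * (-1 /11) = -2 /55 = -0.04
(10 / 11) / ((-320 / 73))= -73 / 352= -0.21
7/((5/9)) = 63/5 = 12.60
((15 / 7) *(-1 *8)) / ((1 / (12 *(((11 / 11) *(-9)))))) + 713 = 17951 / 7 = 2564.43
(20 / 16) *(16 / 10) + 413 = 415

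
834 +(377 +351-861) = 701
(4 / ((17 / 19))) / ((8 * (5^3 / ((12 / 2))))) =57 / 2125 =0.03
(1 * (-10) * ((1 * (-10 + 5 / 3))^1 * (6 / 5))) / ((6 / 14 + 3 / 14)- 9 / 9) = -280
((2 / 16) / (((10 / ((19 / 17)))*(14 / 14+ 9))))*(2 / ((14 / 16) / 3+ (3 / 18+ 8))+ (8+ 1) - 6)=12483 / 2760800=0.00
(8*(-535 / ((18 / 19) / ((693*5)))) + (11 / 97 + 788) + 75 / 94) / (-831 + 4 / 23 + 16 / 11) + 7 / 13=469442135550929 / 24872107754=18874.24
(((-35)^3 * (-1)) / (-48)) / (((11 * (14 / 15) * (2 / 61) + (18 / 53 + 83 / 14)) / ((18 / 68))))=-43663685625 / 1219702672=-35.80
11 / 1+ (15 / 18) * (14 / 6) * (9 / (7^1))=27 / 2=13.50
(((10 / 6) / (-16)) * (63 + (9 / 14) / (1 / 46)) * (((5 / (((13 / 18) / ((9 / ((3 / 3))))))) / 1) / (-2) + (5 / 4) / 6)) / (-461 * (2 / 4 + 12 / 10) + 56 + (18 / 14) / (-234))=-2172375 / 5297696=-0.41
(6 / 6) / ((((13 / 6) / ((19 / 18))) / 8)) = 152 / 39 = 3.90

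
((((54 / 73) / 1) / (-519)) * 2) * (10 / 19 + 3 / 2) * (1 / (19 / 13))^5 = -514612098 / 594142431149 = -0.00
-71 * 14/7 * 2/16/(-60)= 0.30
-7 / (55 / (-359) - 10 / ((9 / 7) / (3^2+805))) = 0.00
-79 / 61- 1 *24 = -1543 / 61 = -25.30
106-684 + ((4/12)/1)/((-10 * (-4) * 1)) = -577.99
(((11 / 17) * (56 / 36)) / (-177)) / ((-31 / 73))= 11242 / 839511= 0.01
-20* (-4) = 80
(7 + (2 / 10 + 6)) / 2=33 / 5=6.60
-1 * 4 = -4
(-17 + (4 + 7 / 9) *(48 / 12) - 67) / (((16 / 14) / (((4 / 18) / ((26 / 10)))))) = -5110 / 1053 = -4.85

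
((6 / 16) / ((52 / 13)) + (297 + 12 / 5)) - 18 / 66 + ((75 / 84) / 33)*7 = 143717 / 480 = 299.41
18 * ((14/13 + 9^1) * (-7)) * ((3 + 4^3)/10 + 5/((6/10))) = -1240701/65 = -19087.71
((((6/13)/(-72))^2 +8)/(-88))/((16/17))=-300883/3115008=-0.10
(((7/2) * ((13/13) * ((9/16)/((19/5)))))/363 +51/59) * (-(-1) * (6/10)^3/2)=0.09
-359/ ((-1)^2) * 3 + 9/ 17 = -1076.47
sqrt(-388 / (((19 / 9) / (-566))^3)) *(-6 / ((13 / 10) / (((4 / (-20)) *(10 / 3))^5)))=724480 *sqrt(1043138) / 14079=52556.38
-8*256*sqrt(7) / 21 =-2048*sqrt(7) / 21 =-258.02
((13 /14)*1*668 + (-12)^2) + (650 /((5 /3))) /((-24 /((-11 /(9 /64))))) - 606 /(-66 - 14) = 5148289 /2520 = 2042.97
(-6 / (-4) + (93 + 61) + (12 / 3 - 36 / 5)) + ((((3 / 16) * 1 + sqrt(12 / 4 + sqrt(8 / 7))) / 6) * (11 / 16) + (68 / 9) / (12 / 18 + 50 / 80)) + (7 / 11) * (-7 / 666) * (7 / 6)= 11 * sqrt(14 * sqrt(14) + 147) / 672 + 137932027637 / 872087040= 158.39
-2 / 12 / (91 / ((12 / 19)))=-2 / 1729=-0.00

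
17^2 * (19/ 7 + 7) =19652/ 7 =2807.43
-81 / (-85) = 81 / 85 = 0.95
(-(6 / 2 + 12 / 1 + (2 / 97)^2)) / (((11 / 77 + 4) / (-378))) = 373453794 / 272861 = 1368.66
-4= -4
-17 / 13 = -1.31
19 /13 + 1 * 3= 58 /13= 4.46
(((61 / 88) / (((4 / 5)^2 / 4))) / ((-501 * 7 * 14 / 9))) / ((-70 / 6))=2745 / 40325824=0.00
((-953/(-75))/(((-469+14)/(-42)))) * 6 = 11436/1625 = 7.04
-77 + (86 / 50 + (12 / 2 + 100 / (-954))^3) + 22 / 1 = 411322547644 / 2713283325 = 151.60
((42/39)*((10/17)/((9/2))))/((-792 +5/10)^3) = -2240/7890009528843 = -0.00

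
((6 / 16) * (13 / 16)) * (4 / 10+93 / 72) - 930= -4758961 / 5120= -929.48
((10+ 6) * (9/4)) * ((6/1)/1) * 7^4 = 518616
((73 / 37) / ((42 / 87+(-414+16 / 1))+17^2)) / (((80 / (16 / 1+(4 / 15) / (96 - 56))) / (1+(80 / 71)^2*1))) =-58153653397 / 7043627988000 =-0.01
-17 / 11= -1.55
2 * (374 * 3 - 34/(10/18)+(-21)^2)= 3003.60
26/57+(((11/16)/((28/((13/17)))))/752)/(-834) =0.46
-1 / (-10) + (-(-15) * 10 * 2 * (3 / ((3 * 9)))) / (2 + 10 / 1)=259 / 90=2.88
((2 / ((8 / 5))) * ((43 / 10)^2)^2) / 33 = 3418801 / 264000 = 12.95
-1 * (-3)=3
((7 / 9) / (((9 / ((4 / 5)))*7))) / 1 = 4 / 405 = 0.01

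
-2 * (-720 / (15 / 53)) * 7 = 35616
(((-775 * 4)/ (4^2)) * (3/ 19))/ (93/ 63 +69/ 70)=-244125/ 19646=-12.43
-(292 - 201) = -91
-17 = -17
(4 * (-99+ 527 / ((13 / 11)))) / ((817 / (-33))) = -595320 / 10621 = -56.05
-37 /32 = -1.16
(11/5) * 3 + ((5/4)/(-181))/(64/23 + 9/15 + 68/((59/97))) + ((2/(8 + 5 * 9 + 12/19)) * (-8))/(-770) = 1465085414367229/221971624565460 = 6.60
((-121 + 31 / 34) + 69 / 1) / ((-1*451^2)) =1737 / 6915634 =0.00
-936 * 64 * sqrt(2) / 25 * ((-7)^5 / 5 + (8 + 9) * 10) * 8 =7647105024 * sqrt(2) / 125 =86517117.10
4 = 4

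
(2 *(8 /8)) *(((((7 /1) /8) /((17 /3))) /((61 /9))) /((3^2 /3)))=63 /4148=0.02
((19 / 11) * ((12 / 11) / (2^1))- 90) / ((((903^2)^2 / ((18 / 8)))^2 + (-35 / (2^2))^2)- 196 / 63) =-1551744 / 1521545096227025281657550921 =-0.00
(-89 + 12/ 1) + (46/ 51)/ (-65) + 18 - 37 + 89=-23251/ 3315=-7.01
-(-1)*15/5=3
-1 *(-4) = 4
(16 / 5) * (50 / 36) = 40 / 9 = 4.44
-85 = -85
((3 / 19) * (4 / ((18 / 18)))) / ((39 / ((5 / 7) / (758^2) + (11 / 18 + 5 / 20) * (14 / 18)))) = 0.01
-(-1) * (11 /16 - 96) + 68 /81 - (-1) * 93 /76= -2296171 /24624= -93.25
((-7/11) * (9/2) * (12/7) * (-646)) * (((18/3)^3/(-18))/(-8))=52326/11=4756.91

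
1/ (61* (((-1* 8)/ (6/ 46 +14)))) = -325/ 11224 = -0.03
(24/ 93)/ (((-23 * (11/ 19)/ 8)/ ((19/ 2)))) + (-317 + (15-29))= -2607585/ 7843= -332.47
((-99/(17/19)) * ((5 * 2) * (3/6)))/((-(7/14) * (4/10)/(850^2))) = 1998562500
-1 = -1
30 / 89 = 0.34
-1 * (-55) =55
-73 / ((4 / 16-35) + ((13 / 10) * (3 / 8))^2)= 2.12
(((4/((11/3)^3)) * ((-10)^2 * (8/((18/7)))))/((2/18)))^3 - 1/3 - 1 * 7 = 82959541597150798/7073843073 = 11727648.00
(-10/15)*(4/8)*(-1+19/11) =-8/33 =-0.24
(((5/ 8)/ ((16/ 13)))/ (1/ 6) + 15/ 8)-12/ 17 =4587/ 1088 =4.22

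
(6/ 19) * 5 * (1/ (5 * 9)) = 0.04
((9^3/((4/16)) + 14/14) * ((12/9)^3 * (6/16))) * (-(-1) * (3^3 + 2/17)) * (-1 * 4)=-43031584/153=-281252.18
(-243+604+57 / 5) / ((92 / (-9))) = -8379 / 230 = -36.43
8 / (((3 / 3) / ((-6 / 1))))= -48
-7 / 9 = -0.78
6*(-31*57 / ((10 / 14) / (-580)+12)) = -8608824 / 9743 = -883.59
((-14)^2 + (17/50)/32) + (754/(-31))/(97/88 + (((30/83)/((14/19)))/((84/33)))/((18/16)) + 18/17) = 391874936755671/2111594660800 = 185.58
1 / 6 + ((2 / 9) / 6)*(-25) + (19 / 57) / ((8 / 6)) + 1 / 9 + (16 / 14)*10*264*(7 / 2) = 1140437 / 108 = 10559.60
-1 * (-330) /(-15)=-22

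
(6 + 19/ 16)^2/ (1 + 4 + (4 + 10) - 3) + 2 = 21417/ 4096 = 5.23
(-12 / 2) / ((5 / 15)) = -18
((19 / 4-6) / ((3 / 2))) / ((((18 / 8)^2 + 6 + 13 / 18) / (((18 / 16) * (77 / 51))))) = -3465 / 28849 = -0.12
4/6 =2/3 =0.67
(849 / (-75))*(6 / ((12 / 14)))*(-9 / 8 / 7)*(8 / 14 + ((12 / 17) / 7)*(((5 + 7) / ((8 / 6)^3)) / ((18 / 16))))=155367 / 11900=13.06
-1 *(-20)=20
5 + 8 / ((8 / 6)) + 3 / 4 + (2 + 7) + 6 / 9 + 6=329 / 12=27.42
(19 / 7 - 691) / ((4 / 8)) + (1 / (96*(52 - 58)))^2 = -3196993529 / 2322432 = -1376.57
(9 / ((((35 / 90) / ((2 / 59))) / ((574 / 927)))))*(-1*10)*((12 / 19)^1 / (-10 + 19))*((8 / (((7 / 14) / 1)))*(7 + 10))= -10705920 / 115463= -92.72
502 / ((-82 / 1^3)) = -251 / 41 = -6.12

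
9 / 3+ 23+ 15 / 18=161 / 6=26.83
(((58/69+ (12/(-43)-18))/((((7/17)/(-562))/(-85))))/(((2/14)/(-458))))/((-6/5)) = -48110079407000/8901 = -5405019594.09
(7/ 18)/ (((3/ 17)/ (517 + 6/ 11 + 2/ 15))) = 10164623/ 8910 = 1140.81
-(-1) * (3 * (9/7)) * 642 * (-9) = -156006/7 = -22286.57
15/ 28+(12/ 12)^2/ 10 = 89/ 140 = 0.64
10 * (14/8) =35/2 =17.50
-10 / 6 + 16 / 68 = -73 / 51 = -1.43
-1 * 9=-9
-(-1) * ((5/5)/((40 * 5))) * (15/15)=1/200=0.00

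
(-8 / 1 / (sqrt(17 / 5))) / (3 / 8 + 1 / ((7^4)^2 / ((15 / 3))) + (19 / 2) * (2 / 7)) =-368947264 * sqrt(85) / 2422040643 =-1.40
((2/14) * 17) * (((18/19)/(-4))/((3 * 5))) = -51/1330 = -0.04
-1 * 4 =-4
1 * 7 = 7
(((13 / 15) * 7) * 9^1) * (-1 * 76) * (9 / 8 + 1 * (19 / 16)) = -191919 / 20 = -9595.95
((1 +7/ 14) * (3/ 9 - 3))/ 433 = -4/ 433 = -0.01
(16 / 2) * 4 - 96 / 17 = 448 / 17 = 26.35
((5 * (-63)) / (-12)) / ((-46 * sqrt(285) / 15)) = -105 * sqrt(285) / 3496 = -0.51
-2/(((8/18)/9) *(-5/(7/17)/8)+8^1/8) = -2268/1049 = -2.16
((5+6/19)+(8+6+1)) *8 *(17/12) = 13124/57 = 230.25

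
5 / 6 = 0.83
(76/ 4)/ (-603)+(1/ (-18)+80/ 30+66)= 27569/ 402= 68.58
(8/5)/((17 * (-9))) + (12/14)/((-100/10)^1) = -103/1071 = -0.10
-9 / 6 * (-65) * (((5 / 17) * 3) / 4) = 2925 / 136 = 21.51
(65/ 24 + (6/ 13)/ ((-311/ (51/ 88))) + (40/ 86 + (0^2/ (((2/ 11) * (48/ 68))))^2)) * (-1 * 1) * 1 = -145609601/ 45896136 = -3.17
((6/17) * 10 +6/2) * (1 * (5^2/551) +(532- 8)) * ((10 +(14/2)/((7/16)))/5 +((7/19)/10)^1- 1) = 5160233379/355946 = 14497.24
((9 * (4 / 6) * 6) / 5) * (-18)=-648 / 5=-129.60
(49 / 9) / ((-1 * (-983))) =49 / 8847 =0.01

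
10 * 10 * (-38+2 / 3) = -11200 / 3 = -3733.33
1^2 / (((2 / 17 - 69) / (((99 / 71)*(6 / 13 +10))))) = -0.21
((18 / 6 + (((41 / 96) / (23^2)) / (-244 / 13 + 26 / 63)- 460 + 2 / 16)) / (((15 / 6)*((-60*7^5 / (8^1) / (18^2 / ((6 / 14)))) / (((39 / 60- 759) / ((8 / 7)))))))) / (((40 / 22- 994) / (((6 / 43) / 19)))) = 9188802408803391 / 1706929089159728000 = 0.01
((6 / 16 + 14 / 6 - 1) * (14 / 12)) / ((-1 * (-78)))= 287 / 11232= 0.03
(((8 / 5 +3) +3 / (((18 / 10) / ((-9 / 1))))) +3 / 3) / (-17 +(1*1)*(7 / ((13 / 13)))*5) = -47 / 90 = -0.52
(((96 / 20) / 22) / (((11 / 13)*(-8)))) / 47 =-39 / 56870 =-0.00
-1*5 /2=-5 /2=-2.50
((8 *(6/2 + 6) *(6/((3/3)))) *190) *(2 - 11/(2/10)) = -4350240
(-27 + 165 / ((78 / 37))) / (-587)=-1333 / 15262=-0.09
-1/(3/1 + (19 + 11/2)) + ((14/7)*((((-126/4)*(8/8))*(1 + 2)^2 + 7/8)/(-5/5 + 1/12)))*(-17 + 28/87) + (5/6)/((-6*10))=-1181061731/114840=-10284.41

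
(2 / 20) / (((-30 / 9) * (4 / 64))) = -12 / 25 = -0.48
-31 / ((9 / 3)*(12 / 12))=-31 / 3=-10.33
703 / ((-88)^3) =-703 / 681472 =-0.00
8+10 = 18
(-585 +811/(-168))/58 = -99091/9744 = -10.17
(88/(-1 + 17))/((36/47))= 517/72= 7.18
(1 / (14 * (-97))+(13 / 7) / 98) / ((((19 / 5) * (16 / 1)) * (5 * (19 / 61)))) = 18483 / 96086648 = 0.00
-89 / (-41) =89 / 41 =2.17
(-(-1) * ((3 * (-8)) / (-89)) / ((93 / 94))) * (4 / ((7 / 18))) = 54144 / 19313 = 2.80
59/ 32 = 1.84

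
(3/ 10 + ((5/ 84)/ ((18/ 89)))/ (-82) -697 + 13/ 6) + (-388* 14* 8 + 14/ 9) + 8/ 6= -27368009969/ 619920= -44147.65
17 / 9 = 1.89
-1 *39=-39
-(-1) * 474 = 474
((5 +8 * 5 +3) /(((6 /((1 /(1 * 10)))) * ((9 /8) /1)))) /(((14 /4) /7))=1.42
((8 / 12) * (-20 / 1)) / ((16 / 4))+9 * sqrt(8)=22.12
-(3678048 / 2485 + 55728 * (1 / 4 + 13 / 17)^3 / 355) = -16058075445 / 9767044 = -1644.11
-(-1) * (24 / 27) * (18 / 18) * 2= 16 / 9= 1.78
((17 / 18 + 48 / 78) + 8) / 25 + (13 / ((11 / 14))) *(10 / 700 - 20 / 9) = -2326183 / 64350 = -36.15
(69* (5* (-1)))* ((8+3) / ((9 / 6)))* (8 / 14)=-10120 / 7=-1445.71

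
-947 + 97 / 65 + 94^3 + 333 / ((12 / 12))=829971.49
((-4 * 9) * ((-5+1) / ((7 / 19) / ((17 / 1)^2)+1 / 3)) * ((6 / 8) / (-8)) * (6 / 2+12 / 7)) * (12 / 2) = -44032329 / 38584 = -1141.21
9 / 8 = 1.12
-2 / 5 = -0.40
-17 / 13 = -1.31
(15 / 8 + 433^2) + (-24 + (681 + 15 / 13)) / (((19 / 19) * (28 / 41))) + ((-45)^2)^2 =3122449949 / 728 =4289079.60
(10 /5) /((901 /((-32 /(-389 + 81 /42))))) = 896 /4882519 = 0.00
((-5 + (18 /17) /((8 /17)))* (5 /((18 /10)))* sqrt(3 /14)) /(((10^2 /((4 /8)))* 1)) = -11* sqrt(42) /4032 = -0.02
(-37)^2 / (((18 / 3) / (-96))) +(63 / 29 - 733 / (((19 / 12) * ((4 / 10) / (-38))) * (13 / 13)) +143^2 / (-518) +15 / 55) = 3641763201 / 165242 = 22038.97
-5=-5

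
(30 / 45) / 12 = 1 / 18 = 0.06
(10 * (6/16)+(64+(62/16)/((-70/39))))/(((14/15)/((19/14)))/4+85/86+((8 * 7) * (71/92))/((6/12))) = 2070636663/2765278712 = 0.75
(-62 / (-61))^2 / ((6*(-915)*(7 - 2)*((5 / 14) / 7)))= -188356 / 255353625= -0.00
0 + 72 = 72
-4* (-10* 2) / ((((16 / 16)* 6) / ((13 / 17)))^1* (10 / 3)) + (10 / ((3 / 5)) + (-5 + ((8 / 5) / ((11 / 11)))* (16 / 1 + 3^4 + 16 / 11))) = 483169 / 2805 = 172.25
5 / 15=1 / 3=0.33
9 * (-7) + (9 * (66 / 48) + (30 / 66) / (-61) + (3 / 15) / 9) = -12225407 / 241560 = -50.61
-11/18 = -0.61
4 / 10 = 2 / 5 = 0.40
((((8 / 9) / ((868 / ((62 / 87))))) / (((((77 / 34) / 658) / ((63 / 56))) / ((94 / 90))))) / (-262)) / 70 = -37553 / 2764342350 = -0.00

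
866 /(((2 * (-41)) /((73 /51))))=-31609 /2091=-15.12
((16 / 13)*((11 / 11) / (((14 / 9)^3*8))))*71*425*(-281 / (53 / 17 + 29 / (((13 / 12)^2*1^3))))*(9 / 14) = -8006.09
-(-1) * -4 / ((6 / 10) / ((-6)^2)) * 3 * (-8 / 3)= 1920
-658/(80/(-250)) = 8225/4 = 2056.25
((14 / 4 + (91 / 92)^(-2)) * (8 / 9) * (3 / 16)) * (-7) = -5.28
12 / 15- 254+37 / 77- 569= -316362 / 385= -821.72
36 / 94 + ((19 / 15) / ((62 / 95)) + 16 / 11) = 363337 / 96162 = 3.78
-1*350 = -350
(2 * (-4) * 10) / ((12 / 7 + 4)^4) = -2401 / 32000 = -0.08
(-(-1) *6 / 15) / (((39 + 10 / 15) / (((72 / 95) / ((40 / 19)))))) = 54 / 14875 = 0.00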